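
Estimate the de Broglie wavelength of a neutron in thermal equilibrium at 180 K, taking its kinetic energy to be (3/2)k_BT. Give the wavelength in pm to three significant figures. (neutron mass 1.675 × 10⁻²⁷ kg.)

KE = (3/2)k_BT = 1.5 × 1.381 × 10⁻²³ × 180 = 3.729 × 10⁻²¹ J.
p = √(2mKE) = √(2 × 1.675 × 10⁻²⁷ × 3.729 × 10⁻²¹) = 3.534 × 10⁻²⁴ kg·m/s.
λ = h/p = 1.87 × 10⁻¹⁰ m = 187 pm.

λ = 187 pm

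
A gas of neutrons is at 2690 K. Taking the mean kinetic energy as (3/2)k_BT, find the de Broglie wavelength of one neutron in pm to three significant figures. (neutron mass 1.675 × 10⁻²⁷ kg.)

λ = 48.5 pm

KE = (3/2)k_BT = 1.5 × 1.381 × 10⁻²³ × 2690 = 5.572 × 10⁻²⁰ J.
p = √(2mKE) = √(2 × 1.675 × 10⁻²⁷ × 5.572 × 10⁻²⁰) = 1.366 × 10⁻²³ kg·m/s.
λ = h/p = 4.85 × 10⁻¹¹ m = 48.5 pm.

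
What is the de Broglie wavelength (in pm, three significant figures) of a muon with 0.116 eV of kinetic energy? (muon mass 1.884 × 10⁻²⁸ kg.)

λ = 250 pm

KE = 0.116 eV = 1.858 × 10⁻²⁰ J.
p = √(2mKE) = √(2 × 1.884 × 10⁻²⁸ × 1.858 × 10⁻²⁰) = 2.646 × 10⁻²⁴ kg·m/s.
λ = h/p = 6.626 × 10⁻³⁴ / 2.646 × 10⁻²⁴ = 2.50 × 10⁻¹⁰ m = 250 pm.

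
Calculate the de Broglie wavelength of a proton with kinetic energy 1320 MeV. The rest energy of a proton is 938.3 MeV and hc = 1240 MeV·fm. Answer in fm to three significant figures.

Total energy E = KE + m₀c² = 1320 + 938.3 = 2258.3 MeV.
(pc)² = E² − (m₀c²)² = (2258.3)² − (938.3)² = 4.220 × 10⁶ MeV², so pc = 2054 MeV.
λ = hc/(pc) = 1240 MeV·fm / 2054 MeV = 0.604 fm.

λ = 0.604 fm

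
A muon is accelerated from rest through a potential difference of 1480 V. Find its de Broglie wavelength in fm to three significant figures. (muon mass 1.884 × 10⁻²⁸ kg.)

KE = eV = 1.602 × 10⁻¹⁹ × 1480 = 2.371 × 10⁻¹⁶ J.
p = √(2mKE) = √(2 × 1.884 × 10⁻²⁸ × 2.371 × 10⁻¹⁶) = 2.989 × 10⁻²² kg·m/s.
λ = h/p = 6.626 × 10⁻³⁴ / 2.989 × 10⁻²² = 2.22 × 10⁻¹² m = 2220 fm.

λ = 2220 fm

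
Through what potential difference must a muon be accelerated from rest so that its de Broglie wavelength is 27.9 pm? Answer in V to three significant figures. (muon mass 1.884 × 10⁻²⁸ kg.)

V = 9.34 V

p = h/λ = 6.626 × 10⁻³⁴ / 2.790 × 10⁻¹¹ = 2.375 × 10⁻²³ kg·m/s.
KE = p²/(2m) = 1.497 × 10⁻¹⁸ J.
V = KE/e = 1.497 × 10⁻¹⁸ / (1.602 × 10⁻¹⁹) = 9.34 V.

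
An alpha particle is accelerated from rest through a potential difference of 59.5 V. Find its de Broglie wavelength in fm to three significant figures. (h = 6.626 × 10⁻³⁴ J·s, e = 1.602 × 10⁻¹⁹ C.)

λ = 1320 fm

KE = 2eV = 2 × 1.602 × 10⁻¹⁹ × 59.50 = 1.906 × 10⁻¹⁷ J.
p = √(2mKE) = √(2 × 6.645 × 10⁻²⁷ × 1.906 × 10⁻¹⁷) = 5.033 × 10⁻²² kg·m/s.
λ = h/p = 6.626 × 10⁻³⁴ / 5.033 × 10⁻²² = 1.32 × 10⁻¹² m = 1320 fm.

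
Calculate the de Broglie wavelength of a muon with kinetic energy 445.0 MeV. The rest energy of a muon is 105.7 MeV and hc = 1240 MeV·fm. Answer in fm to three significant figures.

Total energy E = KE + m₀c² = 445.0 + 105.7 = 550.7 MeV.
(pc)² = E² − (m₀c²)² = (550.7)² − (105.7)² = 2.921 × 10⁵ MeV², so pc = 540.5 MeV.
λ = hc/(pc) = 1240 MeV·fm / 540.5 MeV = 2.29 fm.

λ = 2.29 fm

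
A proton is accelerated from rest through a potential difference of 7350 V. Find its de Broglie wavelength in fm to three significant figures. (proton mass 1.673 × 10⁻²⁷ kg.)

KE = eV = 1.602 × 10⁻¹⁹ × 7350 = 1.177 × 10⁻¹⁵ J.
p = √(2mKE) = √(2 × 1.673 × 10⁻²⁷ × 1.177 × 10⁻¹⁵) = 1.985 × 10⁻²¹ kg·m/s.
λ = h/p = 6.626 × 10⁻³⁴ / 1.985 × 10⁻²¹ = 3.34 × 10⁻¹³ m = 334 fm.

λ = 334 fm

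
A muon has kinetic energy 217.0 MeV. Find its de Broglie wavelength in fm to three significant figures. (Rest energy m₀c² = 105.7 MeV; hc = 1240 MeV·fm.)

Total energy E = KE + m₀c² = 217.0 + 105.7 = 322.7 MeV.
(pc)² = E² − (m₀c²)² = (322.7)² − (105.7)² = 9.296 × 10⁴ MeV², so pc = 304.9 MeV.
λ = hc/(pc) = 1240 MeV·fm / 304.9 MeV = 4.07 fm.

λ = 4.07 fm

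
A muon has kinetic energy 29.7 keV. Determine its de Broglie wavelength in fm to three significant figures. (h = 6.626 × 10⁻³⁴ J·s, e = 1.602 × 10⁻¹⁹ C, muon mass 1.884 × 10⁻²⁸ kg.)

KE = 29.7 keV = 4.758 × 10⁻¹⁵ J.
p = √(2mKE) = √(2 × 1.884 × 10⁻²⁸ × 4.758 × 10⁻¹⁵) = 1.339 × 10⁻²¹ kg·m/s.
λ = h/p = 6.626 × 10⁻³⁴ / 1.339 × 10⁻²¹ = 4.95 × 10⁻¹³ m = 495 fm.

λ = 495 fm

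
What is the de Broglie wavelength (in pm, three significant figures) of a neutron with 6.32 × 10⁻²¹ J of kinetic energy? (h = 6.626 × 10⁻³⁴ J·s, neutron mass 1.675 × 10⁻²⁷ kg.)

p = √(2mKE) = √(2 × 1.675 × 10⁻²⁷ × 6.320 × 10⁻²¹) = 4.601 × 10⁻²⁴ kg·m/s.
λ = h/p = 6.626 × 10⁻³⁴ / 4.601 × 10⁻²⁴ = 1.44 × 10⁻¹⁰ m = 144 pm.

λ = 144 pm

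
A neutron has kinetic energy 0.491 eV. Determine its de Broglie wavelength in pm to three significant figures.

KE = 0.491 eV = 7.866 × 10⁻²⁰ J.
p = √(2mKE) = √(2 × 1.675 × 10⁻²⁷ × 7.866 × 10⁻²⁰) = 1.623 × 10⁻²³ kg·m/s.
λ = h/p = 6.626 × 10⁻³⁴ / 1.623 × 10⁻²³ = 4.08 × 10⁻¹¹ m = 40.8 pm.

λ = 40.8 pm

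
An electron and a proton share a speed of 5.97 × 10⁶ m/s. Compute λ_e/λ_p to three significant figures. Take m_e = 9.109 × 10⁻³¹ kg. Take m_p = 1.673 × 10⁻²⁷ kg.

λ_e/λ_p = 1840

At fixed v, p = mv so λ = h/(mv) ∝ 1/m.
λ_e/λ_p = m_p/m_e = 1.673 × 10⁻²⁷/9.109 × 10⁻³¹ = 1840.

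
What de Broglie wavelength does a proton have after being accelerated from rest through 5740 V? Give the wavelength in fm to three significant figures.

λ = 378 fm

KE = eV = 1.602 × 10⁻¹⁹ × 5740 = 9.195 × 10⁻¹⁶ J.
p = √(2mKE) = √(2 × 1.673 × 10⁻²⁷ × 9.195 × 10⁻¹⁶) = 1.754 × 10⁻²¹ kg·m/s.
λ = h/p = 6.626 × 10⁻³⁴ / 1.754 × 10⁻²¹ = 3.78 × 10⁻¹³ m = 378 fm.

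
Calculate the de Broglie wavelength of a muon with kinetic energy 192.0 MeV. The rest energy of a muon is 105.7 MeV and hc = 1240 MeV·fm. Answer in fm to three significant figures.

λ = 4.46 fm

Total energy E = KE + m₀c² = 192.0 + 105.7 = 297.7 MeV.
(pc)² = E² − (m₀c²)² = (297.7)² − (105.7)² = 7.745 × 10⁴ MeV², so pc = 278.3 MeV.
λ = hc/(pc) = 1240 MeV·fm / 278.3 MeV = 4.46 fm.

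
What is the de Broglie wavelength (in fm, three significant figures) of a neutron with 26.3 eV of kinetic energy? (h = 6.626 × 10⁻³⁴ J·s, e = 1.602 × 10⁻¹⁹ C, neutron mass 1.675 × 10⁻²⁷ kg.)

KE = 26.3 eV = 4.213 × 10⁻¹⁸ J.
p = √(2mKE) = √(2 × 1.675 × 10⁻²⁷ × 4.213 × 10⁻¹⁸) = 1.188 × 10⁻²² kg·m/s.
λ = h/p = 6.626 × 10⁻³⁴ / 1.188 × 10⁻²² = 5.58 × 10⁻¹² m = 5580 fm.

λ = 5580 fm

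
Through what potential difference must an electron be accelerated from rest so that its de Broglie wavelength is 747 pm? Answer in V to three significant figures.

p = h/λ = 6.626 × 10⁻³⁴ / 7.470 × 10⁻¹⁰ = 8.870 × 10⁻²⁵ kg·m/s.
KE = p²/(2m) = 4.319 × 10⁻¹⁹ J.
V = KE/e = 4.319 × 10⁻¹⁹ / (1.602 × 10⁻¹⁹) = 2.70 V.

V = 2.70 V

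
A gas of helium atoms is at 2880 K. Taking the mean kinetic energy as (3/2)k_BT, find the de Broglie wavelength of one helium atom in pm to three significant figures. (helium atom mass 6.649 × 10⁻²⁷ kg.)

KE = (3/2)k_BT = 1.5 × 1.381 × 10⁻²³ × 2880 = 5.966 × 10⁻²⁰ J.
p = √(2mKE) = √(2 × 6.649 × 10⁻²⁷ × 5.966 × 10⁻²⁰) = 2.817 × 10⁻²³ kg·m/s.
λ = h/p = 2.35 × 10⁻¹¹ m = 23.5 pm.

λ = 23.5 pm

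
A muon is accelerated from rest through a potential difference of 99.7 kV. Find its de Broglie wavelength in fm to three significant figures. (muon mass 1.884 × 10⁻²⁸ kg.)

KE = eV = 1.602 × 10⁻¹⁹ × 9.970 × 10⁴ = 1.597 × 10⁻¹⁴ J.
p = √(2mKE) = √(2 × 1.884 × 10⁻²⁸ × 1.597 × 10⁻¹⁴) = 2.453 × 10⁻²¹ kg·m/s.
λ = h/p = 6.626 × 10⁻³⁴ / 2.453 × 10⁻²¹ = 2.70 × 10⁻¹³ m = 270 fm.

λ = 270 fm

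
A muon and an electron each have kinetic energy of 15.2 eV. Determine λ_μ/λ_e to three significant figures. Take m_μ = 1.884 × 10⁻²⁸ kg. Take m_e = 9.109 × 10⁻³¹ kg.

At fixed KE, p = √(2mKE) so λ = h/p ∝ 1/√m.
λ_μ/λ_e = √(m_e/m_μ) = √(9.109 × 10⁻³¹/1.884 × 10⁻²⁸) = √(4.835 × 10⁻³) = 0.0695.

λ_μ/λ_e = 0.0695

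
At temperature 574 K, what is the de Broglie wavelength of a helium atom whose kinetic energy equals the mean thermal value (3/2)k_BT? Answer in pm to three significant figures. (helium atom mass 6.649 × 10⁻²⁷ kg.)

KE = (3/2)k_BT = 1.5 × 1.381 × 10⁻²³ × 574 = 1.189 × 10⁻²⁰ J.
p = √(2mKE) = √(2 × 6.649 × 10⁻²⁷ × 1.189 × 10⁻²⁰) = 1.257 × 10⁻²³ kg·m/s.
λ = h/p = 5.27 × 10⁻¹¹ m = 52.7 pm.

λ = 52.7 pm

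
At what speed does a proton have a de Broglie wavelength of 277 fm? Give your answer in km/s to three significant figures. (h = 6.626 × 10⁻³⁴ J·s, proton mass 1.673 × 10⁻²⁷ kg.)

p = h/λ = 6.626 × 10⁻³⁴ / 2.770 × 10⁻¹³ = 2.392 × 10⁻²¹ kg·m/s.
v = p/m = 2.392 × 10⁻²¹ / 1.673 × 10⁻²⁷ = 1.43 × 10⁶ m/s = 1430 km/s.

v = 1430 km/s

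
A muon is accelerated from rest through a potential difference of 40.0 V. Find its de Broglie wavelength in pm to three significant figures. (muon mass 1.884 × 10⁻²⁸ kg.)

KE = eV = 1.602 × 10⁻¹⁹ × 40.00 = 6.408 × 10⁻¹⁸ J.
p = √(2mKE) = √(2 × 1.884 × 10⁻²⁸ × 6.408 × 10⁻¹⁸) = 4.914 × 10⁻²³ kg·m/s.
λ = h/p = 6.626 × 10⁻³⁴ / 4.914 × 10⁻²³ = 1.35 × 10⁻¹¹ m = 13.5 pm.

λ = 13.5 pm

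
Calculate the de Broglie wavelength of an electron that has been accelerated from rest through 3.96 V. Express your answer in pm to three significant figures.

λ = 616 pm

KE = eV = 1.602 × 10⁻¹⁹ × 3.960 = 6.344 × 10⁻¹⁹ J.
p = √(2mKE) = √(2 × 9.109 × 10⁻³¹ × 6.344 × 10⁻¹⁹) = 1.075 × 10⁻²⁴ kg·m/s.
λ = h/p = 6.626 × 10⁻³⁴ / 1.075 × 10⁻²⁴ = 6.16 × 10⁻¹⁰ m = 616 pm.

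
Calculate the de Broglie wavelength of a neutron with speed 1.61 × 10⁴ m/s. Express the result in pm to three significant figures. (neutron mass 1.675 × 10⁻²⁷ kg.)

p = mv = 1.675 × 10⁻²⁷ × 1.61 × 10⁴ = 2.697 × 10⁻²³ kg·m/s.
λ = h/p = 6.626 × 10⁻³⁴ / 2.697 × 10⁻²³ = 2.46 × 10⁻¹¹ m = 24.6 pm.

λ = 24.6 pm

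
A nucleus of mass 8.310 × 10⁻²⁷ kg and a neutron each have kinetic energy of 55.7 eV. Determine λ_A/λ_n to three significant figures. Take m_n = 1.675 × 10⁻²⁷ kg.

At fixed KE, p = √(2mKE) so λ = h/p ∝ 1/√m.
λ_A/λ_n = √(m_n/m_A) = √(1.675 × 10⁻²⁷/8.310 × 10⁻²⁷) = √(0.2016) = 0.449.

λ_A/λ_n = 0.449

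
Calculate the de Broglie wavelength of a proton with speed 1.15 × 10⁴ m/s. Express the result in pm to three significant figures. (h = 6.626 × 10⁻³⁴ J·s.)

λ = 34.4 pm

p = mv = 1.673 × 10⁻²⁷ × 1.15 × 10⁴ = 1.924 × 10⁻²³ kg·m/s.
λ = h/p = 6.626 × 10⁻³⁴ / 1.924 × 10⁻²³ = 3.44 × 10⁻¹¹ m = 34.4 pm.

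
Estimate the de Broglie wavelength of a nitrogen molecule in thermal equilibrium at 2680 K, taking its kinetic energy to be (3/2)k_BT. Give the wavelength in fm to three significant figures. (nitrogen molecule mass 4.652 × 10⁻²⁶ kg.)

KE = (3/2)k_BT = 1.5 × 1.381 × 10⁻²³ × 2680 = 5.552 × 10⁻²⁰ J.
p = √(2mKE) = √(2 × 4.652 × 10⁻²⁶ × 5.552 × 10⁻²⁰) = 7.187 × 10⁻²³ kg·m/s.
λ = h/p = 9.22 × 10⁻¹² m = 9220 fm.

λ = 9220 fm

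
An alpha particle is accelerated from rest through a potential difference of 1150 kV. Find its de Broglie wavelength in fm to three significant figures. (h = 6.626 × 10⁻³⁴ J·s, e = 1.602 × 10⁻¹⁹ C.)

KE = 2eV = 2 × 1.602 × 10⁻¹⁹ × 1.150 × 10⁶ = 3.685 × 10⁻¹³ J.
p = √(2mKE) = √(2 × 6.645 × 10⁻²⁷ × 3.685 × 10⁻¹³) = 6.998 × 10⁻²⁰ kg·m/s.
λ = h/p = 6.626 × 10⁻³⁴ / 6.998 × 10⁻²⁰ = 9.47 × 10⁻¹⁵ m = 9.47 fm.

λ = 9.47 fm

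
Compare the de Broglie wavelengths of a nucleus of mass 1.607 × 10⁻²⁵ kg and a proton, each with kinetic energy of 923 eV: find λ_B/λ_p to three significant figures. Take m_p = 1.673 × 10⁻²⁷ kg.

λ_B/λ_p = 0.102

At fixed KE, p = √(2mKE) so λ = h/p ∝ 1/√m.
λ_B/λ_p = √(m_p/m_B) = √(1.673 × 10⁻²⁷/1.607 × 10⁻²⁵) = √(0.01041) = 0.102.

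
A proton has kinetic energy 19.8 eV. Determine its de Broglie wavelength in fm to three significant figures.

KE = 19.8 eV = 3.172 × 10⁻¹⁸ J.
p = √(2mKE) = √(2 × 1.673 × 10⁻²⁷ × 3.172 × 10⁻¹⁸) = 1.030 × 10⁻²² kg·m/s.
λ = h/p = 6.626 × 10⁻³⁴ / 1.030 × 10⁻²² = 6.43 × 10⁻¹² m = 6430 fm.

λ = 6430 fm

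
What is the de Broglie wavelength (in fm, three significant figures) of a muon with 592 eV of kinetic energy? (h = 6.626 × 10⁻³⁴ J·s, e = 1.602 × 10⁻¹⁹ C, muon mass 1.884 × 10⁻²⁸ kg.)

λ = 3510 fm

KE = 592 eV = 9.484 × 10⁻¹⁷ J.
p = √(2mKE) = √(2 × 1.884 × 10⁻²⁸ × 9.484 × 10⁻¹⁷) = 1.890 × 10⁻²² kg·m/s.
λ = h/p = 6.626 × 10⁻³⁴ / 1.890 × 10⁻²² = 3.51 × 10⁻¹² m = 3510 fm.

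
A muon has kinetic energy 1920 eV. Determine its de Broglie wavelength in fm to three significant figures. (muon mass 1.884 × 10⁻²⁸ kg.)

KE = 1920 eV = 3.076 × 10⁻¹⁶ J.
p = √(2mKE) = √(2 × 1.884 × 10⁻²⁸ × 3.076 × 10⁻¹⁶) = 3.404 × 10⁻²² kg·m/s.
λ = h/p = 6.626 × 10⁻³⁴ / 3.404 × 10⁻²² = 1.95 × 10⁻¹² m = 1950 fm.

λ = 1950 fm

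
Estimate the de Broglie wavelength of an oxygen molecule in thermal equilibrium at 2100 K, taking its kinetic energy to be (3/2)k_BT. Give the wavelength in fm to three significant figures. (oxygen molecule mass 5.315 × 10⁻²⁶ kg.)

KE = (3/2)k_BT = 1.5 × 1.381 × 10⁻²³ × 2100 = 4.350 × 10⁻²⁰ J.
p = √(2mKE) = √(2 × 5.315 × 10⁻²⁶ × 4.350 × 10⁻²⁰) = 6.800 × 10⁻²³ kg·m/s.
λ = h/p = 9.74 × 10⁻¹² m = 9740 fm.

λ = 9740 fm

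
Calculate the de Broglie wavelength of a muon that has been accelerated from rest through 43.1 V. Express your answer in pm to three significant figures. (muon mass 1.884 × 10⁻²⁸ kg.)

λ = 13.0 pm

KE = eV = 1.602 × 10⁻¹⁹ × 43.10 = 6.905 × 10⁻¹⁸ J.
p = √(2mKE) = √(2 × 1.884 × 10⁻²⁸ × 6.905 × 10⁻¹⁸) = 5.101 × 10⁻²³ kg·m/s.
λ = h/p = 6.626 × 10⁻³⁴ / 5.101 × 10⁻²³ = 1.30 × 10⁻¹¹ m = 13.0 pm.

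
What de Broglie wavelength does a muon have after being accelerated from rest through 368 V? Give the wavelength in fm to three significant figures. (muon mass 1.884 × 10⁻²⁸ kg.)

λ = 4450 fm

KE = eV = 1.602 × 10⁻¹⁹ × 368.0 = 5.895 × 10⁻¹⁷ J.
p = √(2mKE) = √(2 × 1.884 × 10⁻²⁸ × 5.895 × 10⁻¹⁷) = 1.490 × 10⁻²² kg·m/s.
λ = h/p = 6.626 × 10⁻³⁴ / 1.490 × 10⁻²² = 4.45 × 10⁻¹² m = 4450 fm.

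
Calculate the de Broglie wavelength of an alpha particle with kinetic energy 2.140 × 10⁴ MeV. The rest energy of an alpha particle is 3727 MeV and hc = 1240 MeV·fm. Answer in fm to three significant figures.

λ = 0.0499 fm

Total energy E = KE + m₀c² = 2.140 × 10⁴ + 3727 = 25127 MeV.
(pc)² = E² − (m₀c²)² = (25127)² − (3727)² = 6.175 × 10⁸ MeV², so pc = 2.485 × 10⁴ MeV.
λ = hc/(pc) = 1240 MeV·fm / 2.485 × 10⁴ MeV = 0.0499 fm.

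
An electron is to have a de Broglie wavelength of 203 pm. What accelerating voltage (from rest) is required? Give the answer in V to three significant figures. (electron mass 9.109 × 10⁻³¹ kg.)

V = 36.5 V

p = h/λ = 6.626 × 10⁻³⁴ / 2.030 × 10⁻¹⁰ = 3.264 × 10⁻²⁴ kg·m/s.
KE = p²/(2m) = 5.848 × 10⁻¹⁸ J.
V = KE/e = 5.848 × 10⁻¹⁸ / (1.602 × 10⁻¹⁹) = 36.5 V.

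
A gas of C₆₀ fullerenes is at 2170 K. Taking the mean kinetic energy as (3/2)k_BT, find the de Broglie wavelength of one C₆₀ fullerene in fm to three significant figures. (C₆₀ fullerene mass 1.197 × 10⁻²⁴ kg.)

λ = 2020 fm

KE = (3/2)k_BT = 1.5 × 1.381 × 10⁻²³ × 2170 = 4.495 × 10⁻²⁰ J.
p = √(2mKE) = √(2 × 1.197 × 10⁻²⁴ × 4.495 × 10⁻²⁰) = 3.280 × 10⁻²² kg·m/s.
λ = h/p = 2.02 × 10⁻¹² m = 2020 fm.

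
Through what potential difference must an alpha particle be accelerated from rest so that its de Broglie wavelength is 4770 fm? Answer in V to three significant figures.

V = 4.53 V

p = h/λ = 6.626 × 10⁻³⁴ / 4.770 × 10⁻¹² = 1.389 × 10⁻²² kg·m/s.
KE = p²/(2m) = 1.452 × 10⁻¹⁸ J.
V = KE/2e = 1.452 × 10⁻¹⁸ / (2 × 1.602 × 10⁻¹⁹) = 4.53 V.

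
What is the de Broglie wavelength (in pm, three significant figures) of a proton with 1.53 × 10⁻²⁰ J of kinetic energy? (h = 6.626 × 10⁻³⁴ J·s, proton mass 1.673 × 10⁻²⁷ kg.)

p = √(2mKE) = √(2 × 1.673 × 10⁻²⁷ × 1.530 × 10⁻²⁰) = 7.155 × 10⁻²⁴ kg·m/s.
λ = h/p = 6.626 × 10⁻³⁴ / 7.155 × 10⁻²⁴ = 9.26 × 10⁻¹¹ m = 92.6 pm.

λ = 92.6 pm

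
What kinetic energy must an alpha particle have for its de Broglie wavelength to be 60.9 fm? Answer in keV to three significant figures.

KE = 55.6 keV

p = h/λ = 6.626 × 10⁻³⁴ / 6.090 × 10⁻¹⁴ = 1.088 × 10⁻²⁰ kg·m/s.
KE = p²/(2m) = (1.088 × 10⁻²⁰)² / (2 × 6.645 × 10⁻²⁷) = 8.907 × 10⁻¹⁵ J = 55.6 keV.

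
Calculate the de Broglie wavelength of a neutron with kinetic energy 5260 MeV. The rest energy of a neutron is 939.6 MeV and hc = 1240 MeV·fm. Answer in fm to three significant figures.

λ = 0.202 fm

Total energy E = KE + m₀c² = 5260 + 939.6 = 6199.6 MeV.
(pc)² = E² − (m₀c²)² = (6199.6)² − (939.6)² = 3.755 × 10⁷ MeV², so pc = 6128 MeV.
λ = hc/(pc) = 1240 MeV·fm / 6128 MeV = 0.202 fm.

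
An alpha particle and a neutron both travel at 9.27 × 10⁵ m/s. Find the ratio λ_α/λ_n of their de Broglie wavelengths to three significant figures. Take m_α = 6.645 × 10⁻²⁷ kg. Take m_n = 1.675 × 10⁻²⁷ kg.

At fixed v, p = mv so λ = h/(mv) ∝ 1/m.
λ_α/λ_n = m_n/m_α = 1.675 × 10⁻²⁷/6.645 × 10⁻²⁷ = 0.252.

λ_α/λ_n = 0.252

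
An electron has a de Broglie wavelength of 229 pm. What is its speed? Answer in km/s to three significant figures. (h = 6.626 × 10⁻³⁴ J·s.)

v = 3180 km/s

p = h/λ = 6.626 × 10⁻³⁴ / 2.290 × 10⁻¹⁰ = 2.893 × 10⁻²⁴ kg·m/s.
v = p/m = 2.893 × 10⁻²⁴ / 9.109 × 10⁻³¹ = 3.18 × 10⁶ m/s = 3180 km/s.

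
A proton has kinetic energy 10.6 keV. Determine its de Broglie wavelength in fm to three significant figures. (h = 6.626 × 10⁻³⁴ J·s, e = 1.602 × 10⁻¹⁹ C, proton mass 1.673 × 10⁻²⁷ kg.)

λ = 278 fm

KE = 10.6 keV = 1.698 × 10⁻¹⁵ J.
p = √(2mKE) = √(2 × 1.673 × 10⁻²⁷ × 1.698 × 10⁻¹⁵) = 2.384 × 10⁻²¹ kg·m/s.
λ = h/p = 6.626 × 10⁻³⁴ / 2.384 × 10⁻²¹ = 2.78 × 10⁻¹³ m = 278 fm.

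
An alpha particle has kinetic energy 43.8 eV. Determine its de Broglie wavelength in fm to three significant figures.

KE = 43.8 eV = 7.017 × 10⁻¹⁸ J.
p = √(2mKE) = √(2 × 6.645 × 10⁻²⁷ × 7.017 × 10⁻¹⁸) = 3.054 × 10⁻²² kg·m/s.
λ = h/p = 6.626 × 10⁻³⁴ / 3.054 × 10⁻²² = 2.17 × 10⁻¹² m = 2170 fm.

λ = 2170 fm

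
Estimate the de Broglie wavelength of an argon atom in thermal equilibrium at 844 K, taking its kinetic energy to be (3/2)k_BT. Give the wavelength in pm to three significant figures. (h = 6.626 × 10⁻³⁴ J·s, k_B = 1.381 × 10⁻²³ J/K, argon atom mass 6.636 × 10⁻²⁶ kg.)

KE = (3/2)k_BT = 1.5 × 1.381 × 10⁻²³ × 844 = 1.748 × 10⁻²⁰ J.
p = √(2mKE) = √(2 × 6.636 × 10⁻²⁶ × 1.748 × 10⁻²⁰) = 4.817 × 10⁻²³ kg·m/s.
λ = h/p = 1.38 × 10⁻¹¹ m = 13.8 pm.

λ = 13.8 pm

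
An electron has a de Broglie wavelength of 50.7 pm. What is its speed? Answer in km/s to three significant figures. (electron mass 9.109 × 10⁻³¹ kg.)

p = h/λ = 6.626 × 10⁻³⁴ / 5.070 × 10⁻¹¹ = 1.307 × 10⁻²³ kg·m/s.
v = p/m = 1.307 × 10⁻²³ / 9.109 × 10⁻³¹ = 1.43 × 10⁷ m/s = 1.43 × 10⁴ km/s.

v = 1.43 × 10⁴ km/s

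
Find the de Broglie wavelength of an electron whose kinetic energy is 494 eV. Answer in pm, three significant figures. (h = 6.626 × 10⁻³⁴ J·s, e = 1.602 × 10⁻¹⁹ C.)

KE = 494 eV = 7.914 × 10⁻¹⁷ J.
p = √(2mKE) = √(2 × 9.109 × 10⁻³¹ × 7.914 × 10⁻¹⁷) = 1.201 × 10⁻²³ kg·m/s.
λ = h/p = 6.626 × 10⁻³⁴ / 1.201 × 10⁻²³ = 5.52 × 10⁻¹¹ m = 55.2 pm.

λ = 55.2 pm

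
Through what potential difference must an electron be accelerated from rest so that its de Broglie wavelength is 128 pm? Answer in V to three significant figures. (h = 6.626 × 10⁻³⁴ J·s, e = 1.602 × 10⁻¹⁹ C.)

p = h/λ = 6.626 × 10⁻³⁴ / 1.280 × 10⁻¹⁰ = 5.177 × 10⁻²⁴ kg·m/s.
KE = p²/(2m) = 1.471 × 10⁻¹⁷ J.
V = KE/e = 1.471 × 10⁻¹⁷ / (1.602 × 10⁻¹⁹) = 91.8 V.

V = 91.8 V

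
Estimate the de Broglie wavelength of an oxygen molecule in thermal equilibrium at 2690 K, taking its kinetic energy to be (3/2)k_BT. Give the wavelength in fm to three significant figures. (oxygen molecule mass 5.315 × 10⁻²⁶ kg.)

λ = 8610 fm

KE = (3/2)k_BT = 1.5 × 1.381 × 10⁻²³ × 2690 = 5.572 × 10⁻²⁰ J.
p = √(2mKE) = √(2 × 5.315 × 10⁻²⁶ × 5.572 × 10⁻²⁰) = 7.696 × 10⁻²³ kg·m/s.
λ = h/p = 8.61 × 10⁻¹² m = 8610 fm.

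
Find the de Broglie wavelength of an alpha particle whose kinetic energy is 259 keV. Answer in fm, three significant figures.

KE = 259 keV = 4.149 × 10⁻¹⁴ J.
p = √(2mKE) = √(2 × 6.645 × 10⁻²⁷ × 4.149 × 10⁻¹⁴) = 2.348 × 10⁻²⁰ kg·m/s.
λ = h/p = 6.626 × 10⁻³⁴ / 2.348 × 10⁻²⁰ = 2.82 × 10⁻¹⁴ m = 28.2 fm.

λ = 28.2 fm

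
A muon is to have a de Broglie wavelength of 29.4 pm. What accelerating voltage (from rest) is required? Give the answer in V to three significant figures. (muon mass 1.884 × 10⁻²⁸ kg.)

V = 8.41 V

p = h/λ = 6.626 × 10⁻³⁴ / 2.940 × 10⁻¹¹ = 2.254 × 10⁻²³ kg·m/s.
KE = p²/(2m) = 1.348 × 10⁻¹⁸ J.
V = KE/e = 1.348 × 10⁻¹⁸ / (1.602 × 10⁻¹⁹) = 8.41 V.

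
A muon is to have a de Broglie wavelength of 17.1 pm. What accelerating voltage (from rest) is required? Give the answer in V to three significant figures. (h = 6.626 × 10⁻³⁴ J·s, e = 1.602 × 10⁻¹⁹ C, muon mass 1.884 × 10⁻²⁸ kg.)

V = 24.9 V

p = h/λ = 6.626 × 10⁻³⁴ / 1.710 × 10⁻¹¹ = 3.875 × 10⁻²³ kg·m/s.
KE = p²/(2m) = 3.985 × 10⁻¹⁸ J.
V = KE/e = 3.985 × 10⁻¹⁸ / (1.602 × 10⁻¹⁹) = 24.9 V.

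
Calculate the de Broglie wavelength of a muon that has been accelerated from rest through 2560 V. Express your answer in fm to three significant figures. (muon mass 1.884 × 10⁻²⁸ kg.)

λ = 1690 fm

KE = eV = 1.602 × 10⁻¹⁹ × 2560 = 4.101 × 10⁻¹⁶ J.
p = √(2mKE) = √(2 × 1.884 × 10⁻²⁸ × 4.101 × 10⁻¹⁶) = 3.931 × 10⁻²² kg·m/s.
λ = h/p = 6.626 × 10⁻³⁴ / 3.931 × 10⁻²² = 1.69 × 10⁻¹² m = 1690 fm.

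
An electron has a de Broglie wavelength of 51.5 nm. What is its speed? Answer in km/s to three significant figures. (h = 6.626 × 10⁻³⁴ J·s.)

p = h/λ = 6.626 × 10⁻³⁴ / 5.150 × 10⁻⁸ = 1.287 × 10⁻²⁶ kg·m/s.
v = p/m = 1.287 × 10⁻²⁶ / 9.109 × 10⁻³¹ = 1.41 × 10⁴ m/s = 14.1 km/s.

v = 14.1 km/s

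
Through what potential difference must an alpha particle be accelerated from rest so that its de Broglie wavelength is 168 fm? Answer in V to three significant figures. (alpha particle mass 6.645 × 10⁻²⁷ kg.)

p = h/λ = 6.626 × 10⁻³⁴ / 1.680 × 10⁻¹³ = 3.944 × 10⁻²¹ kg·m/s.
KE = p²/(2m) = 1.170 × 10⁻¹⁵ J.
V = KE/2e = 1.170 × 10⁻¹⁵ / (2 × 1.602 × 10⁻¹⁹) = 3650 V.

V = 3650 V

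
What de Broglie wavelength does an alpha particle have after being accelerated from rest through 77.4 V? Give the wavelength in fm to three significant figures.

KE = 2eV = 2 × 1.602 × 10⁻¹⁹ × 77.40 = 2.480 × 10⁻¹⁷ J.
p = √(2mKE) = √(2 × 6.645 × 10⁻²⁷ × 2.480 × 10⁻¹⁷) = 5.741 × 10⁻²² kg·m/s.
λ = h/p = 6.626 × 10⁻³⁴ / 5.741 × 10⁻²² = 1.15 × 10⁻¹² m = 1150 fm.

λ = 1150 fm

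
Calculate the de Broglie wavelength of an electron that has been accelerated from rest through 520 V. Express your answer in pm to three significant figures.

KE = eV = 1.602 × 10⁻¹⁹ × 520.0 = 8.330 × 10⁻¹⁷ J.
p = √(2mKE) = √(2 × 9.109 × 10⁻³¹ × 8.330 × 10⁻¹⁷) = 1.232 × 10⁻²³ kg·m/s.
λ = h/p = 6.626 × 10⁻³⁴ / 1.232 × 10⁻²³ = 5.38 × 10⁻¹¹ m = 53.8 pm.

λ = 53.8 pm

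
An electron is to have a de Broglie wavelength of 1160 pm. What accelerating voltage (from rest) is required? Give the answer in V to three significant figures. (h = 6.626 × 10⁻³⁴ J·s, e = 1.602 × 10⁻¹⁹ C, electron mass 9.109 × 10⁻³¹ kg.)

p = h/λ = 6.626 × 10⁻³⁴ / 1.160 × 10⁻⁹ = 5.712 × 10⁻²⁵ kg·m/s.
KE = p²/(2m) = 1.791 × 10⁻¹⁹ J.
V = KE/e = 1.791 × 10⁻¹⁹ / (1.602 × 10⁻¹⁹) = 1.12 V.

V = 1.12 V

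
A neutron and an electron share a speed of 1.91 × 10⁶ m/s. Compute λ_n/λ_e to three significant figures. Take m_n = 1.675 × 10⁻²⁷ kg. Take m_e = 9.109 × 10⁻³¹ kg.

λ_n/λ_e = 5.44 × 10⁻⁴

At fixed v, p = mv so λ = h/(mv) ∝ 1/m.
λ_n/λ_e = m_e/m_n = 9.109 × 10⁻³¹/1.675 × 10⁻²⁷ = 5.44 × 10⁻⁴.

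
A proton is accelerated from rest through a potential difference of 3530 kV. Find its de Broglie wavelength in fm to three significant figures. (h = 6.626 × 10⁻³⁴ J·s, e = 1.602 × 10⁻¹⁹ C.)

KE = eV = 1.602 × 10⁻¹⁹ × 3.530 × 10⁶ = 5.655 × 10⁻¹³ J.
p = √(2mKE) = √(2 × 1.673 × 10⁻²⁷ × 5.655 × 10⁻¹³) = 4.350 × 10⁻²⁰ kg·m/s.
λ = h/p = 6.626 × 10⁻³⁴ / 4.350 × 10⁻²⁰ = 1.52 × 10⁻¹⁴ m = 15.2 fm.

λ = 15.2 fm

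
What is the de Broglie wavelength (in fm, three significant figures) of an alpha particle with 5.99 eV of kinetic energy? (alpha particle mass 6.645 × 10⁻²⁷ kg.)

λ = 5870 fm

KE = 5.99 eV = 9.596 × 10⁻¹⁹ J.
p = √(2mKE) = √(2 × 6.645 × 10⁻²⁷ × 9.596 × 10⁻¹⁹) = 1.129 × 10⁻²² kg·m/s.
λ = h/p = 6.626 × 10⁻³⁴ / 1.129 × 10⁻²² = 5.87 × 10⁻¹² m = 5870 fm.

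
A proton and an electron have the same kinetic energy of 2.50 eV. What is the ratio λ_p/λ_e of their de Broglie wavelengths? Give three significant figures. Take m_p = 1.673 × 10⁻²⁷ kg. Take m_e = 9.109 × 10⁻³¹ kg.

At fixed KE, p = √(2mKE) so λ = h/p ∝ 1/√m.
λ_p/λ_e = √(m_e/m_p) = √(9.109 × 10⁻³¹/1.673 × 10⁻²⁷) = √(5.445 × 10⁻⁴) = 0.0233.

λ_p/λ_e = 0.0233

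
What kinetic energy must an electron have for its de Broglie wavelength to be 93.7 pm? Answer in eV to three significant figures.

p = h/λ = 6.626 × 10⁻³⁴ / 9.370 × 10⁻¹¹ = 7.072 × 10⁻²⁴ kg·m/s.
KE = p²/(2m) = (7.072 × 10⁻²⁴)² / (2 × 9.109 × 10⁻³¹) = 2.745 × 10⁻¹⁷ J = 171 eV.

KE = 171 eV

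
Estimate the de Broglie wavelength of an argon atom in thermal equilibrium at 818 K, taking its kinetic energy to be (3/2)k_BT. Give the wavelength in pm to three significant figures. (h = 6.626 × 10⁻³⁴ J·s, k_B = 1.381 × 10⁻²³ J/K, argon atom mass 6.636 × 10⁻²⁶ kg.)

KE = (3/2)k_BT = 1.5 × 1.381 × 10⁻²³ × 818 = 1.694 × 10⁻²⁰ J.
p = √(2mKE) = √(2 × 6.636 × 10⁻²⁶ × 1.694 × 10⁻²⁰) = 4.742 × 10⁻²³ kg·m/s.
λ = h/p = 1.40 × 10⁻¹¹ m = 14.0 pm.

λ = 14.0 pm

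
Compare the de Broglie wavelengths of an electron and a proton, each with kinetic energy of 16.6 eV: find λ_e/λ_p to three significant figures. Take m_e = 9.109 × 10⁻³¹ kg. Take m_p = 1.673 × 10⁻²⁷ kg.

λ_e/λ_p = 42.9

At fixed KE, p = √(2mKE) so λ = h/p ∝ 1/√m.
λ_e/λ_p = √(m_p/m_e) = √(1.673 × 10⁻²⁷/9.109 × 10⁻³¹) = √(1837) = 42.9.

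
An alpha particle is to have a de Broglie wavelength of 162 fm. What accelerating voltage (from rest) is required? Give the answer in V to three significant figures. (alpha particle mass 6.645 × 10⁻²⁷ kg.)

p = h/λ = 6.626 × 10⁻³⁴ / 1.620 × 10⁻¹³ = 4.090 × 10⁻²¹ kg·m/s.
KE = p²/(2m) = 1.259 × 10⁻¹⁵ J.
V = KE/2e = 1.259 × 10⁻¹⁵ / (2 × 1.602 × 10⁻¹⁹) = 3930 V.

V = 3930 V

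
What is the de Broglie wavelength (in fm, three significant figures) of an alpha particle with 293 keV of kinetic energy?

KE = 293 keV = 4.694 × 10⁻¹⁴ J.
p = √(2mKE) = √(2 × 6.645 × 10⁻²⁷ × 4.694 × 10⁻¹⁴) = 2.498 × 10⁻²⁰ kg·m/s.
λ = h/p = 6.626 × 10⁻³⁴ / 2.498 × 10⁻²⁰ = 2.65 × 10⁻¹⁴ m = 26.5 fm.

λ = 26.5 fm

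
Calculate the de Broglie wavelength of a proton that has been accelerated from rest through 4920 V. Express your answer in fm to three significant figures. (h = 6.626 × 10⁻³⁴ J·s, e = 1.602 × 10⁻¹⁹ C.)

KE = eV = 1.602 × 10⁻¹⁹ × 4920 = 7.882 × 10⁻¹⁶ J.
p = √(2mKE) = √(2 × 1.673 × 10⁻²⁷ × 7.882 × 10⁻¹⁶) = 1.624 × 10⁻²¹ kg·m/s.
λ = h/p = 6.626 × 10⁻³⁴ / 1.624 × 10⁻²¹ = 4.08 × 10⁻¹³ m = 408 fm.

λ = 408 fm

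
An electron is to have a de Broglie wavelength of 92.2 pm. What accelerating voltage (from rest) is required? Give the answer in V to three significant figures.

V = 177 V

p = h/λ = 6.626 × 10⁻³⁴ / 9.220 × 10⁻¹¹ = 7.187 × 10⁻²⁴ kg·m/s.
KE = p²/(2m) = 2.835 × 10⁻¹⁷ J.
V = KE/e = 2.835 × 10⁻¹⁷ / (1.602 × 10⁻¹⁹) = 177 V.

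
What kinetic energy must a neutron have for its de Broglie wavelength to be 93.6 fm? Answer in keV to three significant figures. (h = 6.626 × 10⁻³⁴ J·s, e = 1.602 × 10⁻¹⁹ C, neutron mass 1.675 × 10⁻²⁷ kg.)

KE = 93.4 keV

p = h/λ = 6.626 × 10⁻³⁴ / 9.360 × 10⁻¹⁴ = 7.079 × 10⁻²¹ kg·m/s.
KE = p²/(2m) = (7.079 × 10⁻²¹)² / (2 × 1.675 × 10⁻²⁷) = 1.496 × 10⁻¹⁴ J = 93.4 keV.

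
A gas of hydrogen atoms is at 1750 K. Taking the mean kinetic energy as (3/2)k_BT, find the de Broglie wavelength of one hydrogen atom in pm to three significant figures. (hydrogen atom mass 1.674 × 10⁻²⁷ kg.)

KE = (3/2)k_BT = 1.5 × 1.381 × 10⁻²³ × 1750 = 3.625 × 10⁻²⁰ J.
p = √(2mKE) = √(2 × 1.674 × 10⁻²⁷ × 3.625 × 10⁻²⁰) = 1.102 × 10⁻²³ kg·m/s.
λ = h/p = 6.01 × 10⁻¹¹ m = 60.1 pm.

λ = 60.1 pm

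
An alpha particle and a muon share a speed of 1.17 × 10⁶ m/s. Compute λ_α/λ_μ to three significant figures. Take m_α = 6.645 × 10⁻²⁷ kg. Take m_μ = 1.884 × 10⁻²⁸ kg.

At fixed v, p = mv so λ = h/(mv) ∝ 1/m.
λ_α/λ_μ = m_μ/m_α = 1.884 × 10⁻²⁸/6.645 × 10⁻²⁷ = 0.0284.

λ_α/λ_μ = 0.0284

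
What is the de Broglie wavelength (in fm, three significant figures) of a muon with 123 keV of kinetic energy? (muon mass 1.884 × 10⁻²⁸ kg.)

KE = 123 keV = 1.970 × 10⁻¹⁴ J.
p = √(2mKE) = √(2 × 1.884 × 10⁻²⁸ × 1.970 × 10⁻¹⁴) = 2.725 × 10⁻²¹ kg·m/s.
λ = h/p = 6.626 × 10⁻³⁴ / 2.725 × 10⁻²¹ = 2.43 × 10⁻¹³ m = 243 fm.

λ = 243 fm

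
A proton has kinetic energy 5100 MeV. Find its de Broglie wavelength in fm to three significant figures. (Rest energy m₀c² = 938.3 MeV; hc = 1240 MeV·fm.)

λ = 0.208 fm

Total energy E = KE + m₀c² = 5100 + 938.3 = 6038.3 MeV.
(pc)² = E² − (m₀c²)² = (6038.3)² − (938.3)² = 3.558 × 10⁷ MeV², so pc = 5965 MeV.
λ = hc/(pc) = 1240 MeV·fm / 5965 MeV = 0.208 fm.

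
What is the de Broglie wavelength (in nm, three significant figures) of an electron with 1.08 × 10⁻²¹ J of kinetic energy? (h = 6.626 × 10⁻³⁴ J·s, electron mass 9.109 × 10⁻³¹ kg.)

p = √(2mKE) = √(2 × 9.109 × 10⁻³¹ × 1.080 × 10⁻²¹) = 4.436 × 10⁻²⁶ kg·m/s.
λ = h/p = 6.626 × 10⁻³⁴ / 4.436 × 10⁻²⁶ = 1.49 × 10⁻⁸ m = 14.9 nm.

λ = 14.9 nm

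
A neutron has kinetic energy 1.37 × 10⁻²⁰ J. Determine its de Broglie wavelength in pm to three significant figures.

λ = 97.8 pm

p = √(2mKE) = √(2 × 1.675 × 10⁻²⁷ × 1.370 × 10⁻²⁰) = 6.775 × 10⁻²⁴ kg·m/s.
λ = h/p = 6.626 × 10⁻³⁴ / 6.775 × 10⁻²⁴ = 9.78 × 10⁻¹¹ m = 97.8 pm.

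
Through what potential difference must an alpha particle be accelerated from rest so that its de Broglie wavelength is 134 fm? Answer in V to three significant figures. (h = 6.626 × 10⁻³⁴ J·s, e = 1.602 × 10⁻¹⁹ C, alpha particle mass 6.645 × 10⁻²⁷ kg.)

V = 5740 V

p = h/λ = 6.626 × 10⁻³⁴ / 1.340 × 10⁻¹³ = 4.945 × 10⁻²¹ kg·m/s.
KE = p²/(2m) = 1.840 × 10⁻¹⁵ J.
V = KE/2e = 1.840 × 10⁻¹⁵ / (2 × 1.602 × 10⁻¹⁹) = 5740 V.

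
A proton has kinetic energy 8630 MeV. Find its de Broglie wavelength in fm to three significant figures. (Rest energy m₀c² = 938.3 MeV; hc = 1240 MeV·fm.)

λ = 0.130 fm

Total energy E = KE + m₀c² = 8630 + 938.3 = 9568.3 MeV.
(pc)² = E² − (m₀c²)² = (9568.3)² − (938.3)² = 9.067 × 10⁷ MeV², so pc = 9522 MeV.
λ = hc/(pc) = 1240 MeV·fm / 9522 MeV = 0.130 fm.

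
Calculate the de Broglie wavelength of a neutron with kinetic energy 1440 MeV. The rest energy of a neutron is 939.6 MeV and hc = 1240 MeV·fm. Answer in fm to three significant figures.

Total energy E = KE + m₀c² = 1440 + 939.6 = 2379.6 MeV.
(pc)² = E² − (m₀c²)² = (2379.6)² − (939.6)² = 4.780 × 10⁶ MeV², so pc = 2186 MeV.
λ = hc/(pc) = 1240 MeV·fm / 2186 MeV = 0.567 fm.

λ = 0.567 fm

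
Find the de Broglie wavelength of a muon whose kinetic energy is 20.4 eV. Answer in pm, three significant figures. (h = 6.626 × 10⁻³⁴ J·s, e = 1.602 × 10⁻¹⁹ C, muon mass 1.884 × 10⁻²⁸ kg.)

λ = 18.9 pm

KE = 20.4 eV = 3.268 × 10⁻¹⁸ J.
p = √(2mKE) = √(2 × 1.884 × 10⁻²⁸ × 3.268 × 10⁻¹⁸) = 3.509 × 10⁻²³ kg·m/s.
λ = h/p = 6.626 × 10⁻³⁴ / 3.509 × 10⁻²³ = 1.89 × 10⁻¹¹ m = 18.9 pm.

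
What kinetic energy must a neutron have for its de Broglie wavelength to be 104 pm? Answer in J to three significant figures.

KE = 1.21 × 10⁻²⁰ J

p = h/λ = 6.626 × 10⁻³⁴ / 1.040 × 10⁻¹⁰ = 6.371 × 10⁻²⁴ kg·m/s.
KE = p²/(2m) = (6.371 × 10⁻²⁴)² / (2 × 1.675 × 10⁻²⁷) = 1.212 × 10⁻²⁰ J = 1.21 × 10⁻²⁰ J.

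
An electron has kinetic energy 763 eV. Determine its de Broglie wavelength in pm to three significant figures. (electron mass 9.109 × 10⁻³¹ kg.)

λ = 44.4 pm

KE = 763 eV = 1.222 × 10⁻¹⁶ J.
p = √(2mKE) = √(2 × 9.109 × 10⁻³¹ × 1.222 × 10⁻¹⁶) = 1.492 × 10⁻²³ kg·m/s.
λ = h/p = 6.626 × 10⁻³⁴ / 1.492 × 10⁻²³ = 4.44 × 10⁻¹¹ m = 44.4 pm.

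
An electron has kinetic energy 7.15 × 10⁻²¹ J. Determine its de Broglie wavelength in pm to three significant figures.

λ = 5810 pm

p = √(2mKE) = √(2 × 9.109 × 10⁻³¹ × 7.150 × 10⁻²¹) = 1.141 × 10⁻²⁵ kg·m/s.
λ = h/p = 6.626 × 10⁻³⁴ / 1.141 × 10⁻²⁵ = 5.81 × 10⁻⁹ m = 5810 pm.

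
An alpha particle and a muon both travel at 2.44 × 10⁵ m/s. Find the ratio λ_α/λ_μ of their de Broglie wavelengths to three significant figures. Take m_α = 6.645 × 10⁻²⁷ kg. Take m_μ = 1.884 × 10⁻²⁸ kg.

λ_α/λ_μ = 0.0284

At fixed v, p = mv so λ = h/(mv) ∝ 1/m.
λ_α/λ_μ = m_μ/m_α = 1.884 × 10⁻²⁸/6.645 × 10⁻²⁷ = 0.0284.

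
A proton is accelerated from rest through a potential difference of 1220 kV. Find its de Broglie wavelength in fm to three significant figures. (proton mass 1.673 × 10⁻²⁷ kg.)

KE = eV = 1.602 × 10⁻¹⁹ × 1.220 × 10⁶ = 1.954 × 10⁻¹³ J.
p = √(2mKE) = √(2 × 1.673 × 10⁻²⁷ × 1.954 × 10⁻¹³) = 2.557 × 10⁻²⁰ kg·m/s.
λ = h/p = 6.626 × 10⁻³⁴ / 2.557 × 10⁻²⁰ = 2.59 × 10⁻¹⁴ m = 25.9 fm.

λ = 25.9 fm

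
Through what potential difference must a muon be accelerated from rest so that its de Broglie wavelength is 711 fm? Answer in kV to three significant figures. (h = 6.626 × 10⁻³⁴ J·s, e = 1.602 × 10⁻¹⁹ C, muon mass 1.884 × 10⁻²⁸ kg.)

V = 14.4 kV

p = h/λ = 6.626 × 10⁻³⁴ / 7.110 × 10⁻¹³ = 9.319 × 10⁻²² kg·m/s.
KE = p²/(2m) = 2.305 × 10⁻¹⁵ J.
V = KE/e = 2.305 × 10⁻¹⁵ / (1.602 × 10⁻¹⁹) = 14.4 kV.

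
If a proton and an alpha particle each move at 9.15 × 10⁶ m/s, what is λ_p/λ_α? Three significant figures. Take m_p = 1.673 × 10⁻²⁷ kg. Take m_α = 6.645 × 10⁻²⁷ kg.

At fixed v, p = mv so λ = h/(mv) ∝ 1/m.
λ_p/λ_α = m_α/m_p = 6.645 × 10⁻²⁷/1.673 × 10⁻²⁷ = 3.97.

λ_p/λ_α = 3.97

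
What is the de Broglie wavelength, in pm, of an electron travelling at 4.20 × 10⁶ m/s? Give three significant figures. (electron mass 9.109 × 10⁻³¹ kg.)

p = mv = 9.109 × 10⁻³¹ × 4.20 × 10⁶ = 3.826 × 10⁻²⁴ kg·m/s.
λ = h/p = 6.626 × 10⁻³⁴ / 3.826 × 10⁻²⁴ = 1.73 × 10⁻¹⁰ m = 173 pm.

λ = 173 pm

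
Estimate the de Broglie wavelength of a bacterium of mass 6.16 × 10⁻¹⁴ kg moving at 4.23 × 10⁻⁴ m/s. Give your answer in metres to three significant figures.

p = mv = 6.16 × 10⁻¹⁴ × 4.23 × 10⁻⁴ = 2.606 × 10⁻¹⁷ kg·m/s.
λ = h/p = 6.626 × 10⁻³⁴ / 2.606 × 10⁻¹⁷ = 2.54 × 10⁻¹⁷ m.

λ = 2.54 × 10⁻¹⁷ m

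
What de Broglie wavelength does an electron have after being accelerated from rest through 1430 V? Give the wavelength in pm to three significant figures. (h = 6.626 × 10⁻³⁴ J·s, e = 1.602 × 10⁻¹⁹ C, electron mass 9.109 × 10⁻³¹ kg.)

KE = eV = 1.602 × 10⁻¹⁹ × 1430 = 2.291 × 10⁻¹⁶ J.
p = √(2mKE) = √(2 × 9.109 × 10⁻³¹ × 2.291 × 10⁻¹⁶) = 2.043 × 10⁻²³ kg·m/s.
λ = h/p = 6.626 × 10⁻³⁴ / 2.043 × 10⁻²³ = 3.24 × 10⁻¹¹ m = 32.4 pm.

λ = 32.4 pm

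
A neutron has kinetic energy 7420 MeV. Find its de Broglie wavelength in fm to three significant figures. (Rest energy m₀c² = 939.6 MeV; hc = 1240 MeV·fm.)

Total energy E = KE + m₀c² = 7420 + 939.6 = 8359.6 MeV.
(pc)² = E² − (m₀c²)² = (8359.6)² − (939.6)² = 6.900 × 10⁷ MeV², so pc = 8307 MeV.
λ = hc/(pc) = 1240 MeV·fm / 8307 MeV = 0.149 fm.

λ = 0.149 fm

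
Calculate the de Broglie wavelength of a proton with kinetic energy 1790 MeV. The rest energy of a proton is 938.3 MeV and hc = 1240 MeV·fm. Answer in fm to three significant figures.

Total energy E = KE + m₀c² = 1790 + 938.3 = 2728.3 MeV.
(pc)² = E² − (m₀c²)² = (2728.3)² − (938.3)² = 6.563 × 10⁶ MeV², so pc = 2562 MeV.
λ = hc/(pc) = 1240 MeV·fm / 2562 MeV = 0.484 fm.

λ = 0.484 fm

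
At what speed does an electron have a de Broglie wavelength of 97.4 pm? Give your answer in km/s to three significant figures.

p = h/λ = 6.626 × 10⁻³⁴ / 9.740 × 10⁻¹¹ = 6.803 × 10⁻²⁴ kg·m/s.
v = p/m = 6.803 × 10⁻²⁴ / 9.109 × 10⁻³¹ = 7.47 × 10⁶ m/s = 7470 km/s.

v = 7470 km/s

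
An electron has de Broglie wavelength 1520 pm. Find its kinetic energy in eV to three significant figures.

p = h/λ = 6.626 × 10⁻³⁴ / 1.520 × 10⁻⁹ = 4.359 × 10⁻²⁵ kg·m/s.
KE = p²/(2m) = (4.359 × 10⁻²⁵)² / (2 × 9.109 × 10⁻³¹) = 1.043 × 10⁻¹⁹ J = 0.651 eV.

KE = 0.651 eV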